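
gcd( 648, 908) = 4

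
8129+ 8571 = 16700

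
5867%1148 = 127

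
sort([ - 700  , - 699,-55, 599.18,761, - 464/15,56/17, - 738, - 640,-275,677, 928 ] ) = [ - 738,-700,-699, - 640, - 275, - 55, - 464/15, 56/17, 599.18,677, 761,928 ] 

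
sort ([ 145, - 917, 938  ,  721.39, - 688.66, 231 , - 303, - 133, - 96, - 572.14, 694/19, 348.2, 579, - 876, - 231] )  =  [ - 917, - 876, - 688.66, - 572.14,-303, - 231, - 133, - 96,694/19,145 , 231 , 348.2, 579, 721.39,938] 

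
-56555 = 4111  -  60666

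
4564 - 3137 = 1427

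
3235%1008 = 211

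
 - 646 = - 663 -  - 17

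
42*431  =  18102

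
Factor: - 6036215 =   -  5^1*167^1 *7229^1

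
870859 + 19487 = 890346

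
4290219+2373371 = 6663590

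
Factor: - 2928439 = - 37^1 * 79147^1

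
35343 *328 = 11592504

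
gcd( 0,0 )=0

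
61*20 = 1220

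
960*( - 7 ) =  - 6720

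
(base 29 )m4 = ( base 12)456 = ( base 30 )LC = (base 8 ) 1202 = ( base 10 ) 642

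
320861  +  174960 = 495821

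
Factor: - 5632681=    - 53^1*106277^1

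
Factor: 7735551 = 3^1*2578517^1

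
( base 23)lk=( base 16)1f7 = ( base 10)503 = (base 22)10J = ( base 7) 1316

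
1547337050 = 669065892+878271158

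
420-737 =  - 317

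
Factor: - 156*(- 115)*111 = 2^2*3^2 *5^1*13^1*23^1 * 37^1=1991340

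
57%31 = 26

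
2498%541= 334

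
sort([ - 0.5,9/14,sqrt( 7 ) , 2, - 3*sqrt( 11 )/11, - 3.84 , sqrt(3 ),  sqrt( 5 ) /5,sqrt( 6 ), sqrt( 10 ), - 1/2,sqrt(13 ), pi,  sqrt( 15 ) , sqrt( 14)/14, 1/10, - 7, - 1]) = [ - 7 , - 3.84, - 1, - 3*sqrt( 11)/11, - 0.5,- 1/2,1/10,sqrt( 14 ) /14,  sqrt( 5 )/5,9/14,sqrt( 3),2,sqrt ( 6 ),  sqrt (7 ),pi, sqrt( 10) , sqrt ( 13),sqrt( 15) ] 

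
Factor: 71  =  71^1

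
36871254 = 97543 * 378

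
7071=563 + 6508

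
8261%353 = 142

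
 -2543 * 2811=- 7148373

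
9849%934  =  509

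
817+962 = 1779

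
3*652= 1956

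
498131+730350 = 1228481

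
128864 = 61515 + 67349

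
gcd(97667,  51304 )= 1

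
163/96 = 1 + 67/96 = 1.70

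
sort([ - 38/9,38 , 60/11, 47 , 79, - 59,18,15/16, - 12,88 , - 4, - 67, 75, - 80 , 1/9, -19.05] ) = [ - 80, - 67,-59, - 19.05,-12, -38/9, -4, 1/9,  15/16,60/11, 18 , 38, 47,75, 79 , 88 ] 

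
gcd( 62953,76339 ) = 97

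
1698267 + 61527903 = 63226170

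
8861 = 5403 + 3458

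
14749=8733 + 6016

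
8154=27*302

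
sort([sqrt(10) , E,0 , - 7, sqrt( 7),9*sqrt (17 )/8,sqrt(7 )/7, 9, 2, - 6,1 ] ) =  [ - 7, - 6, 0 , sqrt ( 7)/7, 1, 2, sqrt( 7), E, sqrt( 10 ), 9 *sqrt(17 ) /8,9 ] 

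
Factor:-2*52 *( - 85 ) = 2^3*5^1 *13^1*17^1 = 8840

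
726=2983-2257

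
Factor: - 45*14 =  - 630= - 2^1*3^2 * 5^1 *7^1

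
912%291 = 39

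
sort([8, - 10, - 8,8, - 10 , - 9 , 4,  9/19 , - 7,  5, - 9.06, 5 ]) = [ -10, - 10, - 9.06 , - 9, - 8,-7,9/19, 4, 5,5,  8,  8]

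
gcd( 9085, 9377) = 1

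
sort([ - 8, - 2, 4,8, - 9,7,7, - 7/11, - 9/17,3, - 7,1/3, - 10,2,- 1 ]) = [  -  10, - 9, - 8, - 7 ,- 2, - 1, - 7/11,  -  9/17,  1/3, 2, 3,  4,7,7, 8]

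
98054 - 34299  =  63755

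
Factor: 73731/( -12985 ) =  -10533/1855 = - 3^1*5^( - 1)*7^( - 1) *53^( - 1 ) * 3511^1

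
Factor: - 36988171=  - 11^1*449^1*7489^1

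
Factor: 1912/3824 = 2^( - 1 )=1/2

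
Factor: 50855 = 5^1 * 7^1 *1453^1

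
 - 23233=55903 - 79136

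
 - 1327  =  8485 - 9812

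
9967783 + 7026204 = 16993987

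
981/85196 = 981/85196= 0.01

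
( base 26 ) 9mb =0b1101000001011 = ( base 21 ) F2A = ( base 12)3A37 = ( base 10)6667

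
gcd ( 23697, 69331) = 1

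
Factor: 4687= 43^1*109^1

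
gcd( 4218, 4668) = 6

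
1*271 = 271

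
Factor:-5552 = - 2^4*347^1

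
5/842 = 5/842= 0.01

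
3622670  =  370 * 9791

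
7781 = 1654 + 6127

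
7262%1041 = 1016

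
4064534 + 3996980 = 8061514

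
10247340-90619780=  - 80372440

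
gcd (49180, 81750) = 10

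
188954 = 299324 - 110370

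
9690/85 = 114 =114.00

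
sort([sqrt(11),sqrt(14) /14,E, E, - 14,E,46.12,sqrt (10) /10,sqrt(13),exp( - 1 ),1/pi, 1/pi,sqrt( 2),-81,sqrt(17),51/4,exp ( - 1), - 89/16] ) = [ - 81, - 14, - 89/16,sqrt(14 )/14 , sqrt(10)/10,1/pi,1/pi,exp(- 1),  exp( - 1),  sqrt(2), E,E,E,sqrt (11 ),sqrt( 13 ), sqrt( 17),51/4,46.12]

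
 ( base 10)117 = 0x75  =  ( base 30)3R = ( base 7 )225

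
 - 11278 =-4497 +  - 6781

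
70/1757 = 10/251 = 0.04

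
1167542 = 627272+540270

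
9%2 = 1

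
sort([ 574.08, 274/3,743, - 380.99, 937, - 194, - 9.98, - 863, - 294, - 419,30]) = [-863, - 419, - 380.99, -294, - 194, - 9.98, 30,274/3,  574.08 , 743,  937 ]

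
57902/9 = 6433 + 5/9   =  6433.56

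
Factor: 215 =5^1*43^1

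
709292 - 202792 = 506500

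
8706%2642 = 780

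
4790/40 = 479/4 = 119.75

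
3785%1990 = 1795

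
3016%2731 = 285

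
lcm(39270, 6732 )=235620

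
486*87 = 42282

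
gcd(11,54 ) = 1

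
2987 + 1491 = 4478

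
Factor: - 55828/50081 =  - 68/61 =- 2^2*  17^1*61^( - 1)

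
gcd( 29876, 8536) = 4268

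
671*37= 24827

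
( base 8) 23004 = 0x2604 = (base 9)14313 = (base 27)D9C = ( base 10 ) 9732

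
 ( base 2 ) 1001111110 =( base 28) MM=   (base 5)10023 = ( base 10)638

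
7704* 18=138672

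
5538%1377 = 30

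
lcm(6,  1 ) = 6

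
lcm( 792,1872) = 20592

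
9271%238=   227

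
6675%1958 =801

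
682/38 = 341/19 = 17.95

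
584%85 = 74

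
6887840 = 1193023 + 5694817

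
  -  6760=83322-90082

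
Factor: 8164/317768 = 2^(-1 )*11^(- 1)*13^1*23^( - 1 ) = 13/506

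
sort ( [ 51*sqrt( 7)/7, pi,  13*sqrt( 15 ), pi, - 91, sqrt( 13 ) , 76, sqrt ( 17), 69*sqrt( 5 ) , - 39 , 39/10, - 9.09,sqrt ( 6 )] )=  [ - 91 ,-39,  -  9.09, sqrt(6 ), pi, pi,sqrt( 13),  39/10, sqrt( 17),51 * sqrt (7 )/7, 13* sqrt(15),  76,  69*sqrt( 5 )] 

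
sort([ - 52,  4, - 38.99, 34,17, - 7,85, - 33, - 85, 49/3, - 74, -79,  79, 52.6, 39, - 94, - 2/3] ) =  [ - 94,  -  85, - 79, - 74, - 52  ,  -  38.99 , - 33,-7, - 2/3, 4, 49/3,  17,34, 39,52.6, 79,85] 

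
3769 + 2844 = 6613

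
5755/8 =5755/8 = 719.38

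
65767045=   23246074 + 42520971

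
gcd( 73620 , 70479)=9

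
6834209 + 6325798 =13160007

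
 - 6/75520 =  - 3/37760 =- 0.00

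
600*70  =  42000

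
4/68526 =2/34263 = 0.00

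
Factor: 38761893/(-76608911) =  - 3^2*29^1 *148513^1*76608911^(-1)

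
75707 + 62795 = 138502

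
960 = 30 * 32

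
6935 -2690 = 4245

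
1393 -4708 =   -  3315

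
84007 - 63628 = 20379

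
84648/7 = 84648/7 = 12092.57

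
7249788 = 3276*2213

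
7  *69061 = 483427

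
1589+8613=10202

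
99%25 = 24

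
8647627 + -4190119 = 4457508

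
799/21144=799/21144 = 0.04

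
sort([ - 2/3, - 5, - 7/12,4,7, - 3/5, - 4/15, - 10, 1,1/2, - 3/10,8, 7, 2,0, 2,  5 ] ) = [ - 10, - 5, - 2/3, -3/5, - 7/12, - 3/10, - 4/15,  0,1/2,1,  2,2,4,5,  7,7, 8 ] 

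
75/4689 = 25/1563 = 0.02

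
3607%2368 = 1239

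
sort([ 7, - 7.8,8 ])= [ - 7.8, 7,8 ]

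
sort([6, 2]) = [ 2,6]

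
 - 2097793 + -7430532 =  - 9528325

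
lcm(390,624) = 3120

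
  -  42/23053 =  - 1 + 23011/23053=- 0.00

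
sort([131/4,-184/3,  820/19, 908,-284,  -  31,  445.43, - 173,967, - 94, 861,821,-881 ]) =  [ - 881,  -  284, -173,-94, -184/3, - 31,131/4, 820/19, 445.43,  821, 861,  908,  967]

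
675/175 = 3 + 6/7 = 3.86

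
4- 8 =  - 4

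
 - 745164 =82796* ( - 9 )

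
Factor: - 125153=-7^1* 19^1*941^1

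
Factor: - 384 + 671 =7^1*41^1 =287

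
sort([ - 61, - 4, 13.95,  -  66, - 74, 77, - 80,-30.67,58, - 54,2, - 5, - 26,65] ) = [-80, - 74,-66, - 61,-54, - 30.67, - 26, - 5,-4,2 , 13.95,58,65, 77 ]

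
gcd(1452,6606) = 6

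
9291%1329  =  1317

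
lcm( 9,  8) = 72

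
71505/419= 71505/419 = 170.66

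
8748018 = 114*76737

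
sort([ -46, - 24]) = [ - 46 , - 24 ] 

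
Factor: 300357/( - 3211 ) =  - 3^2*13^(  -  2 )*19^( - 1 )* 23^1 * 1451^1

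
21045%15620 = 5425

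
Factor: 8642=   2^1*29^1*149^1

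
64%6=4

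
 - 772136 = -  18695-753441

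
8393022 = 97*86526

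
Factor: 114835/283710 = 2^( - 1)*3^(-1 ) * 7^(  -  1 )*17^1 = 17/42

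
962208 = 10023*96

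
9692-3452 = 6240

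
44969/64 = 702 + 41/64 = 702.64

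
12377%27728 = 12377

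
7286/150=48 + 43/75= 48.57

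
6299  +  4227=10526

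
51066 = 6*8511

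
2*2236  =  4472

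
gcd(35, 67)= 1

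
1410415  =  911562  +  498853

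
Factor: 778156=2^2*227^1*857^1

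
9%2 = 1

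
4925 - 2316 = 2609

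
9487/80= 9487/80  =  118.59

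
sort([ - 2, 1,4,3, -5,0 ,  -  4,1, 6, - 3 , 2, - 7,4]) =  [ - 7, - 5, - 4, -3,-2, 0,1, 1,2, 3, 4,4, 6 ]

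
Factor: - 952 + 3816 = 2^4*179^1 = 2864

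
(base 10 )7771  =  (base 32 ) 7IR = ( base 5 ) 222041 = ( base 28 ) 9pf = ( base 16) 1E5B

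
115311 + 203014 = 318325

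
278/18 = 15  +  4/9 = 15.44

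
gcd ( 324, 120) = 12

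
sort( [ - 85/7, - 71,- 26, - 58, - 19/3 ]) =[ - 71, - 58, - 26, - 85/7, - 19/3]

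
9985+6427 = 16412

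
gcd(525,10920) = 105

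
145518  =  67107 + 78411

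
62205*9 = 559845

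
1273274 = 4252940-2979666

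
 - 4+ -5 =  - 9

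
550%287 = 263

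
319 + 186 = 505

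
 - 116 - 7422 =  - 7538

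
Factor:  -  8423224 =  - 2^3*29^1* 36307^1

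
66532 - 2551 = 63981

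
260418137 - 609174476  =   - 348756339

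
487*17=8279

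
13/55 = 13/55 = 0.24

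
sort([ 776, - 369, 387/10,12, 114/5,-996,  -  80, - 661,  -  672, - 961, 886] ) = [  -  996, - 961, - 672,-661 , - 369, - 80, 12,114/5  ,  387/10, 776 , 886]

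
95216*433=41228528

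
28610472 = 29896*957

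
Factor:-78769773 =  - 3^3 * 1279^1 * 2281^1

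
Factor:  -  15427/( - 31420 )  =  2^ ( - 2)* 5^(-1 )*1571^( - 1 )*15427^1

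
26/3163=26/3163 = 0.01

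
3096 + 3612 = 6708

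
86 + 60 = 146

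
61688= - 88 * ( - 701)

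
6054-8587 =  - 2533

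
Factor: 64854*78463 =2^1*3^3*7^1*11^1*1019^1 * 1201^1 = 5088639402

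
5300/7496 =1325/1874 = 0.71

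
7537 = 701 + 6836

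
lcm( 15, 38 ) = 570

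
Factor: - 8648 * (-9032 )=78108736 = 2^6*23^1*47^1 *1129^1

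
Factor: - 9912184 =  - 2^3*1239023^1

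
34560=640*54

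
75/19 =3 + 18/19=   3.95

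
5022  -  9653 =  - 4631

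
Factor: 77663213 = 4789^1*16217^1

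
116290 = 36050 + 80240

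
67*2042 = 136814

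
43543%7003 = 1525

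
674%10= 4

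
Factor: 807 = 3^1 *269^1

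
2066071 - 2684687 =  - 618616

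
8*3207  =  25656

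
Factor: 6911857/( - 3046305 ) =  - 3^(- 1 )*5^ ( - 1 )*29^( - 1)*47^( - 1)*149^( - 1)* 6911857^1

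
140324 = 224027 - 83703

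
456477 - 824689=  - 368212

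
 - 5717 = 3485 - 9202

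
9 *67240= 605160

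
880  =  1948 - 1068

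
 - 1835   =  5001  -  6836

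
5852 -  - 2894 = 8746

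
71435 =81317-9882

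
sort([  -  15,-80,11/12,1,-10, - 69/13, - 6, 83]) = [-80, - 15,  -  10,  -  6, - 69/13, 11/12, 1, 83]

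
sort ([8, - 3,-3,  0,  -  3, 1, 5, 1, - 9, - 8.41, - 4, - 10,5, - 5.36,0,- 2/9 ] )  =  [ - 10, - 9, - 8.41 , - 5.36,  -  4, - 3,-3, - 3, - 2/9,0 , 0, 1, 1, 5 , 5,8] 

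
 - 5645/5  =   - 1129= - 1129.00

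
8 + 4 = 12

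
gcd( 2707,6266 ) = 1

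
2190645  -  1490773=699872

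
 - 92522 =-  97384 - -4862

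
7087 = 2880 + 4207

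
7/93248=7/93248 = 0.00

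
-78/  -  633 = 26/211 = 0.12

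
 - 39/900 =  - 13/300=- 0.04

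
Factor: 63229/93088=2^( - 5)*53^1  *  1193^1*2909^( - 1) 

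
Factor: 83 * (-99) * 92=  - 2^2*3^2*11^1*23^1* 83^1 = - 755964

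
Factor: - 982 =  - 2^1* 491^1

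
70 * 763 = 53410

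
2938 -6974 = - 4036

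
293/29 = 10 + 3/29 = 10.10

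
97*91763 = 8901011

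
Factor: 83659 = 269^1 * 311^1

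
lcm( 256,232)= 7424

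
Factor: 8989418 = 2^1 * 647^1*  6947^1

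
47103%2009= 896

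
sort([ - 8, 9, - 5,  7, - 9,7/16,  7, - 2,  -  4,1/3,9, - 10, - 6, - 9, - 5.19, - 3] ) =[ - 10, - 9, - 9, - 8, - 6,  -  5.19, - 5, - 4, - 3, - 2, 1/3,7/16,7, 7,9, 9 ]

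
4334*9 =39006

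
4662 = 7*666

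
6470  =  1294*5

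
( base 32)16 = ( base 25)1d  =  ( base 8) 46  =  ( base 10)38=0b100110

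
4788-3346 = 1442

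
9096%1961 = 1252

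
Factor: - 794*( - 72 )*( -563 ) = - 2^4*3^2*397^1*563^1 =- 32185584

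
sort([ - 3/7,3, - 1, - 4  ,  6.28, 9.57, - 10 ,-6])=[ - 10,-6, - 4, - 1, - 3/7, 3,6.28,  9.57]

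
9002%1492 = 50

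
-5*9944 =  - 49720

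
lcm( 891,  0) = 0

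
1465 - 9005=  - 7540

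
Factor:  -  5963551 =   -  11^1*542141^1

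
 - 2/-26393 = 2/26393 = 0.00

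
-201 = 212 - 413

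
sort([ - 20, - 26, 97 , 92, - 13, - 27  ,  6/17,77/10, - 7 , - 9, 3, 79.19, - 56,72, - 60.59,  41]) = [ - 60.59, - 56 , - 27 , - 26, - 20, -13, - 9 , - 7, 6/17, 3,77/10 , 41,72, 79.19,92, 97]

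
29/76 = 29/76 = 0.38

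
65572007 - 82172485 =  - 16600478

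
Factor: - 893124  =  -2^2*3^2 * 24809^1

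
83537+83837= 167374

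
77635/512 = 77635/512 = 151.63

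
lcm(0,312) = 0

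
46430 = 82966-36536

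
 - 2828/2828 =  - 1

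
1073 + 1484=2557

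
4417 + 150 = 4567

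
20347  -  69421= - 49074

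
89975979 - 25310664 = 64665315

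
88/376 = 11/47= 0.23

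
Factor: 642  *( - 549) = -352458 = - 2^1*3^3*61^1 * 107^1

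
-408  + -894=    - 1302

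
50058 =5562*9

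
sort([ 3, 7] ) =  [ 3,7]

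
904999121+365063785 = 1270062906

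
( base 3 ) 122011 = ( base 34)DL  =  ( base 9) 564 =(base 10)463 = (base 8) 717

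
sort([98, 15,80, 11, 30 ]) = [ 11,  15, 30, 80, 98]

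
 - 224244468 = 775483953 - 999728421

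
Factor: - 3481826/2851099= - 2^1  *19^1*41^( - 1)*59^1  *  1553^1*69539^ (-1 )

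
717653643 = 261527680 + 456125963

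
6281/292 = 6281/292=21.51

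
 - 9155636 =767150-9922786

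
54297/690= 18099/230 = 78.69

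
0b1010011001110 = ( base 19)ee6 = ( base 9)7267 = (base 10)5326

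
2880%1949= 931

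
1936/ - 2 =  - 968/1 = - 968.00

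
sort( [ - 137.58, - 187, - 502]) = [-502 , - 187,  -  137.58 ] 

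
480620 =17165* 28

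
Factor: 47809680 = 2^4 * 3^1*5^1 * 199207^1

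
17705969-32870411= -15164442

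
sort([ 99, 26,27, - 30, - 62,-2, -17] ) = [-62 , - 30,-17,- 2,  26,27,  99]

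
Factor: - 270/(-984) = 2^( - 2 )*3^2*5^1*41^(-1 ) = 45/164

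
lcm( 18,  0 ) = 0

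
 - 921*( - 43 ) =39603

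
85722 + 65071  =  150793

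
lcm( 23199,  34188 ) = 649572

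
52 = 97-45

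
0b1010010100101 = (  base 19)ec3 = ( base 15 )1875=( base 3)21020202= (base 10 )5285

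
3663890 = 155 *23638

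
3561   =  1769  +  1792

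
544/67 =8 + 8/67 = 8.12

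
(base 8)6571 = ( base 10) 3449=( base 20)8c9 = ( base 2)110101111001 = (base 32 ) 3BP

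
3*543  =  1629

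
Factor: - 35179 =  - 127^1*277^1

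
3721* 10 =37210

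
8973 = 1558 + 7415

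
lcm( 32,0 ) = 0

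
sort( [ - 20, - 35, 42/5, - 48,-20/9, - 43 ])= [  -  48,  -  43,-35,-20, - 20/9,42/5]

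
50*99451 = 4972550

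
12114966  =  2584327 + 9530639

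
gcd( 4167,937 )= 1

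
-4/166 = -2/83 = - 0.02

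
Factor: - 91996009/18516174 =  - 2^ (- 1 )*3^( - 1)*7^1 *41^( - 1)*2833^1*4639^1* 75269^( - 1 ) 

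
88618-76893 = 11725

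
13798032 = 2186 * 6312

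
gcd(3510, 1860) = 30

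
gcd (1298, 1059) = 1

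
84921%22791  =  16548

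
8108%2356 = 1040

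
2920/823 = 2920/823= 3.55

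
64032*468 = 29966976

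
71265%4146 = 783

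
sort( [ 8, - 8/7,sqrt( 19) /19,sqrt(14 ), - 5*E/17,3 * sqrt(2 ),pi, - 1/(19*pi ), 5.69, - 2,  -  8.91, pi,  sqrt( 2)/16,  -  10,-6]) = [ - 10,-8.91 , - 6, - 2, - 8/7,  -  5*E/17, - 1/( 19*pi),sqrt (2)/16,  sqrt ( 19)/19,pi, pi,sqrt (14), 3*sqrt(2),5.69,8 ] 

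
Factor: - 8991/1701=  - 37/7=- 7^(- 1) *37^1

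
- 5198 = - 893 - 4305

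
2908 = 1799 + 1109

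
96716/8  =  24179/2 = 12089.50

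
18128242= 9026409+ 9101833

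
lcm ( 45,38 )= 1710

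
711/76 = 711/76 = 9.36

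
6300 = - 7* ( - 900)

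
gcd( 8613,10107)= 9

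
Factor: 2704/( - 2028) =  - 4/3 = - 2^2 *3^( - 1 )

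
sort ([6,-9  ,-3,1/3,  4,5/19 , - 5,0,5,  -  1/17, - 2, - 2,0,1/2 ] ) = [ - 9,-5, - 3, - 2 , - 2,-1/17,0,0,5/19, 1/3 , 1/2,4,5 , 6] 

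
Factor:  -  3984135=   -  3^1 * 5^1*151^1 * 1759^1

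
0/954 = 0 = 0.00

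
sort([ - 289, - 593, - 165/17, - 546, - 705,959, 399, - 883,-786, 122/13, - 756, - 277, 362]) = [ - 883,  -  786, - 756,- 705, - 593,  -  546, - 289, - 277,  -  165/17, 122/13,362, 399, 959]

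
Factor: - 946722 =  - 2^1*3^1*7^1*22541^1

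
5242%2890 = 2352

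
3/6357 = 1/2119 = 0.00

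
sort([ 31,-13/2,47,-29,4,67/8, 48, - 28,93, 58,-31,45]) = [-31,  -  29,-28,-13/2,4,67/8,31, 45,47,48,58,93 ]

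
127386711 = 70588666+56798045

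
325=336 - 11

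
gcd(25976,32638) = 2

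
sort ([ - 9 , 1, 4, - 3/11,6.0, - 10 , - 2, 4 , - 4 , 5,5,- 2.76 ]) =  [ - 10 , - 9, - 4, -2.76, - 2, -3/11,1,4,4 , 5, 5, 6.0 ]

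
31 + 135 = 166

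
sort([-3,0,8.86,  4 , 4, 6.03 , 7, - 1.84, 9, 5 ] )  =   [ - 3, - 1.84, 0, 4, 4, 5,6.03, 7,8.86, 9] 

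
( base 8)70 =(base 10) 56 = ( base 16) 38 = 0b111000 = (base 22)2c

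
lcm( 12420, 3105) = 12420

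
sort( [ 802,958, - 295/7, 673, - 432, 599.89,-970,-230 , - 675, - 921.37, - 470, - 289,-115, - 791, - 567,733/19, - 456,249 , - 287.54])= [-970, - 921.37,  -  791, - 675, - 567 , - 470, - 456, - 432, - 289, - 287.54, - 230, - 115,-295/7,733/19, 249, 599.89,673,  802,958]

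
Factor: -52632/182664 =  - 17/59 = - 17^1*59^ ( - 1)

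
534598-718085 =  - 183487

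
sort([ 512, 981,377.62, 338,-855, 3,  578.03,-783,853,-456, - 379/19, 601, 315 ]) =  [  -  855, - 783, - 456, - 379/19 , 3, 315, 338, 377.62,512,578.03 , 601, 853,  981 ] 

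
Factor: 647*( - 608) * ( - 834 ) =328075584 = 2^6*3^1 *19^1 * 139^1*647^1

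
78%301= 78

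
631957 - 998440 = -366483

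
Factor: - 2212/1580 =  - 7/5 = -5^ (- 1 )*7^1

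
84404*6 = 506424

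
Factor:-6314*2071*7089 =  - 92697848166  =  - 2^1 * 3^1 * 7^1*11^1 *17^1*19^1*41^1*109^1*139^1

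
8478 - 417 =8061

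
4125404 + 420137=4545541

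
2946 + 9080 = 12026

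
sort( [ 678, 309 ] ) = [309, 678 ] 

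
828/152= 5 +17/38 = 5.45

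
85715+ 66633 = 152348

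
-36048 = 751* (-48)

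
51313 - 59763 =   -  8450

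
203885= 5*40777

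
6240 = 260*24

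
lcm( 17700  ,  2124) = 53100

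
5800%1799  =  403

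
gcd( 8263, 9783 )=1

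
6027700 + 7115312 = 13143012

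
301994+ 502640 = 804634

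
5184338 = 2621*1978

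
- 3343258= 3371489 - 6714747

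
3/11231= 3/11231 = 0.00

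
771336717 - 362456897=408879820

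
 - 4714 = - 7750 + 3036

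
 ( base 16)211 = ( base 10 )529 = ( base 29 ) I7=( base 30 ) HJ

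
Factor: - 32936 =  - 2^3*23^1*179^1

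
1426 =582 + 844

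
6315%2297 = 1721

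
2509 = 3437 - 928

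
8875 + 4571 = 13446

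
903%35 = 28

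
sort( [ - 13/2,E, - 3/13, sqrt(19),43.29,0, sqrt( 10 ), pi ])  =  [ - 13/2, -3/13, 0 , E , pi, sqrt( 10),sqrt(19) , 43.29]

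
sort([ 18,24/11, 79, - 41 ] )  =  [ - 41, 24/11,18,79]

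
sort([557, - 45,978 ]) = [ - 45,  557,978 ]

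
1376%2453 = 1376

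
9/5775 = 3/1925 = 0.00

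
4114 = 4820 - 706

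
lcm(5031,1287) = 55341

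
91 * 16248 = 1478568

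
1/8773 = 1/8773 = 0.00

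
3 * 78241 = 234723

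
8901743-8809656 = 92087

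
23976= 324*74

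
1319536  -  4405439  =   - 3085903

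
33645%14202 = 5241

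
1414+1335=2749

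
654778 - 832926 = - 178148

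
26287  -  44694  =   - 18407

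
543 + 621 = 1164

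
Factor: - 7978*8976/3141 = -2^5*3^( - 1 )*11^1*17^1* 349^( -1 )*3989^1=- 23870176/1047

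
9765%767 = 561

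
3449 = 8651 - 5202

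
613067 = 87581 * 7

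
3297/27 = 1099/9 = 122.11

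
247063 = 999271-752208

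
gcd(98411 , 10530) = 1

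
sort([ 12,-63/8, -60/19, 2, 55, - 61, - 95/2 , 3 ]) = [ - 61, - 95/2,  -  63/8, - 60/19, 2,3,  12 , 55] 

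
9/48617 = 9/48617 = 0.00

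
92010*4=368040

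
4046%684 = 626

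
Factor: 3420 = 2^2*3^2* 5^1*19^1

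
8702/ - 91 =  - 8702/91 = -95.63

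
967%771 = 196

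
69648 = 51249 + 18399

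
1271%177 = 32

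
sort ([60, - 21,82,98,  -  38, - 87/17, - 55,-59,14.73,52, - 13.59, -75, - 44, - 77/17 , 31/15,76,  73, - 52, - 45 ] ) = [  -  75, - 59, - 55, - 52,- 45, - 44, - 38, - 21, - 13.59 , - 87/17, - 77/17,  31/15,14.73, 52, 60,73, 76  ,  82,98]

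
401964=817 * 492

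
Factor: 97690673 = 97690673^1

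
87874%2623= 1315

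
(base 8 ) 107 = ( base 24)2n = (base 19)3E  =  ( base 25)2l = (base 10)71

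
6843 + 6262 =13105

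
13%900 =13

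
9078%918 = 816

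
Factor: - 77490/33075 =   -  2^1*5^( - 1 )*7^(-1) * 41^1 = - 82/35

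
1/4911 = 1/4911 = 0.00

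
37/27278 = 37/27278 = 0.00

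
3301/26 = 3301/26  =  126.96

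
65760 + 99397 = 165157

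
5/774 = 5/774 = 0.01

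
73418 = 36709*2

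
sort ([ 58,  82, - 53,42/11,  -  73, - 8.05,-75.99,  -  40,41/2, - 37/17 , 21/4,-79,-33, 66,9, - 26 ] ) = [ - 79,-75.99,-73,  -  53,-40, - 33,-26,-8.05, - 37/17 , 42/11,21/4, 9,41/2 , 58, 66,  82]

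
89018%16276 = 7638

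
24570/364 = 135/2 = 67.50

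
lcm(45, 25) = 225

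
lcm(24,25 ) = 600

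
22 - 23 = - 1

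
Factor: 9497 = 9497^1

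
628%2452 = 628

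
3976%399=385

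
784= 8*98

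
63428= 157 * 404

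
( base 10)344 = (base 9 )422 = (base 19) I2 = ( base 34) A4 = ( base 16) 158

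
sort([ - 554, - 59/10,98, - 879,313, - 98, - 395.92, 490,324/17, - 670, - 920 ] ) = [ -920, - 879, - 670, - 554, - 395.92, - 98, - 59/10,  324/17,  98 , 313,490]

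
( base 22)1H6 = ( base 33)Q6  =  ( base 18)2C0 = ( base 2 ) 1101100000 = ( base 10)864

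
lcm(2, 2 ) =2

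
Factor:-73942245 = -3^2*5^1*13^1*126397^1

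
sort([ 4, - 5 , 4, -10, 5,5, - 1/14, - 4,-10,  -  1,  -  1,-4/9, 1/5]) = [ - 10, - 10, - 5 ,-4, - 1 , - 1 , - 4/9,-1/14,1/5,4,4, 5,5 ]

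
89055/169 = 526 + 161/169 = 526.95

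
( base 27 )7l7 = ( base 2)1011000101101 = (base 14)20d7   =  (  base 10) 5677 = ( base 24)9kd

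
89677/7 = 12811 = 12811.00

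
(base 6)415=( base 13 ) BC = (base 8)233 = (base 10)155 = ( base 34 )4J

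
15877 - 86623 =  - 70746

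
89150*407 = 36284050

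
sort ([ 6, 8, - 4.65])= [- 4.65, 6, 8 ]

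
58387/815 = 58387/815 = 71.64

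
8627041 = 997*8653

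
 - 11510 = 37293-48803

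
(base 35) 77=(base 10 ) 252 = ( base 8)374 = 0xFC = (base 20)cc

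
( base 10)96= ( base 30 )36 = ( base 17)5b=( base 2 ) 1100000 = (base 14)6c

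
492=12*41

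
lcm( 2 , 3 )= 6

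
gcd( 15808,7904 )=7904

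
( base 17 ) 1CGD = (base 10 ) 8666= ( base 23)g8i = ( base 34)7GU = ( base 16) 21DA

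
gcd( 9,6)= 3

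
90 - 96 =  - 6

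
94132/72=1307 + 7/18 = 1307.39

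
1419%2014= 1419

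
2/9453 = 2/9453= 0.00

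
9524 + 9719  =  19243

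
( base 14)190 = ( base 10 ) 322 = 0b101000010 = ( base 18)HG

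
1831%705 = 421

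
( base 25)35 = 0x50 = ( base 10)80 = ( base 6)212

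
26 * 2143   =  55718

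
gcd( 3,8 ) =1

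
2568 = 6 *428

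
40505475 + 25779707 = 66285182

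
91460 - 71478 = 19982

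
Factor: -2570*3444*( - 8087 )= 71578683960 = 2^3*3^1*5^1* 7^1 * 41^1*257^1*8087^1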